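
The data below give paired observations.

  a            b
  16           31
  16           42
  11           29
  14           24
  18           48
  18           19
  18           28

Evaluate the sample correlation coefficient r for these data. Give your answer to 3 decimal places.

0.180

n = 7, Σa = 111, Σb = 221, Σa² = 1801, Σb² = 7591, Σab = 3533
nΣab − ΣaΣb = 24731 − 24531 = 200
nΣa² − (Σa)² = 12607 − 12321 = 286; nΣb² − (Σb)² = 53137 − 48841 = 4296
r = 200 / √(286 × 4296) = 200 / 1108.4476 ≈ 0.180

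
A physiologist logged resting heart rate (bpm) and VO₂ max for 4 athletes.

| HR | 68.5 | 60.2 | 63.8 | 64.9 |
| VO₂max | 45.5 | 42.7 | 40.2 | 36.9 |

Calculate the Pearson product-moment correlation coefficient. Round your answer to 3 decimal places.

0.261

n = 4, Σx = 257.4, Σy = 165.3, Σx² = 16598.74, Σy² = 6871.19, Σxy = 10646.86
nΣxy − ΣxΣy = 42587.44 − 42548.22 = 39.22
nΣx² − (Σx)² = 66394.96 − 66254.76 = 140.2; nΣy² − (Σy)² = 27484.76 − 27324.09 = 160.67
r = 39.22 / √(140.2 × 160.67) = 39.22 / 150.0864 ≈ 0.261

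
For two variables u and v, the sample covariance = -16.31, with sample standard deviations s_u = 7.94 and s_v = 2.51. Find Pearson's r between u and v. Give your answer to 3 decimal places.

r = Cov(u,v) / (s_u · s_v) = -16.31 / (7.94 × 2.51)
  = -16.31 / 19.9294 ≈ -0.818

-0.818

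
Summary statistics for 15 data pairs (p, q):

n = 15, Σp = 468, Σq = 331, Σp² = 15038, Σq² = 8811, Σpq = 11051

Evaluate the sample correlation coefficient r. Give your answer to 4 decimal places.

r = (nΣpq − ΣpΣq) / √[(nΣp² − (Σp)²)(nΣq² − (Σq)²)]
Numerator: 15×11051 − 468×331 = 10857
Denominator: √[(225570 − 219024)(132165 − 109561)] = √[6546 × 22604] = 12164.1187
r = 10857 / 12164.1187 ≈ 0.8925

0.8925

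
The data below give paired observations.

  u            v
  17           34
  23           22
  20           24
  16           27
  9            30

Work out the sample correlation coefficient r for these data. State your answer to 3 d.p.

-0.629

n = 5, Σu = 85, Σv = 137, Σu² = 1555, Σv² = 3845, Σuv = 2266
nΣuv − ΣuΣv = 11330 − 11645 = -315
nΣu² − (Σu)² = 7775 − 7225 = 550; nΣv² − (Σv)² = 19225 − 18769 = 456
r = -315 / √(550 × 456) = -315 / 500.7994 ≈ -0.629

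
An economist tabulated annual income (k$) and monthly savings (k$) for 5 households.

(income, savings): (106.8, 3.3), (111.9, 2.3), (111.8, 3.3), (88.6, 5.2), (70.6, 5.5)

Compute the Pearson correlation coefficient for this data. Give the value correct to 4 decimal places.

n = 5, Σx = 489.7, Σy = 19.6, Σx² = 49261.41, Σy² = 84.36, Σxy = 1827.77
nΣxy − ΣxΣy = 9138.85 − 9598.12 = -459.27
nΣx² − (Σx)² = 246307.05 − 239806.09 = 6500.96; nΣy² − (Σy)² = 421.8 − 384.16 = 37.64
r = -459.27 / √(6500.96 × 37.64) = -459.27 / 494.6677 ≈ -0.9284

-0.9284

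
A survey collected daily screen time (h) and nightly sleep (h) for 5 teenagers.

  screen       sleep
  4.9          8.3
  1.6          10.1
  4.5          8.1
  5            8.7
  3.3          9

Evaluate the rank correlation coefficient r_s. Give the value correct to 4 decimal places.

-0.6000

Rank screen: 4, 1, 3, 5, 2
Rank sleep: 2, 5, 1, 3, 4
d = rank(screen) − rank(sleep): 2, -4, 2, 2, -2; Σd² = 32
ρ = 1 − 6Σd² / [n(n²−1)] = 1 − 6×32 / (5×24) = 1 − 192/120 ≈ -0.6000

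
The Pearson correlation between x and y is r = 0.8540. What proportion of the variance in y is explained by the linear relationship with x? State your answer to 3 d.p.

r² = (0.8540)² = 0.729

0.729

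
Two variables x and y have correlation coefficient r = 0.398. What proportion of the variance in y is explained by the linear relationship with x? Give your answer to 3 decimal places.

r² = (0.398)² = 0.158

0.158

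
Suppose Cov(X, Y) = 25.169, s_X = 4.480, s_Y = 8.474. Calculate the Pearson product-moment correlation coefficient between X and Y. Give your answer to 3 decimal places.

0.663

r = Cov(X,Y) / (s_X · s_Y) = 25.169 / (4.480 × 8.474)
  = 25.169 / 37.9635 ≈ 0.663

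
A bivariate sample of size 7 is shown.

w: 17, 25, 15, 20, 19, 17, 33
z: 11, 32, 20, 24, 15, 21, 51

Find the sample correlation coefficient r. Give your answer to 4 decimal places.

n = 7, Σw = 146, Σz = 174, Σw² = 3278, Σz² = 5388, Σwz = 4092
nΣwz − ΣwΣz = 28644 − 25404 = 3240
nΣw² − (Σw)² = 22946 − 21316 = 1630; nΣz² − (Σz)² = 37716 − 30276 = 7440
r = 3240 / √(1630 × 7440) = 3240 / 3482.4130 ≈ 0.9304

0.9304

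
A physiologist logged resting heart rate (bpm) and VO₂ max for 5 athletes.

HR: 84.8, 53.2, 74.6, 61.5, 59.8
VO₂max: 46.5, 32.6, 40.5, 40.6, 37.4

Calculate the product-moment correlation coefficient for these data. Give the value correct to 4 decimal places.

n = 5, Σx = 333.9, Σy = 197.6, Σx² = 22944.73, Σy² = 7912.38, Σxy = 13432.24
nΣxy − ΣxΣy = 67161.2 − 65978.64 = 1182.56
nΣx² − (Σx)² = 114723.65 − 111489.21 = 3234.44; nΣy² − (Σy)² = 39561.9 − 39045.76 = 516.14
r = 1182.56 / √(3234.44 × 516.14) = 1182.56 / 1292.0619 ≈ 0.9153

0.9153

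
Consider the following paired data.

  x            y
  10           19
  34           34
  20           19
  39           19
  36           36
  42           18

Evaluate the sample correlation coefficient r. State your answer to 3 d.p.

n = 6, Σx = 181, Σy = 145, Σx² = 6237, Σy² = 3859, Σxy = 4519
nΣxy − ΣxΣy = 27114 − 26245 = 869
nΣx² − (Σx)² = 37422 − 32761 = 4661; nΣy² − (Σy)² = 23154 − 21025 = 2129
r = 869 / √(4661 × 2129) = 869 / 3150.1221 ≈ 0.276

0.276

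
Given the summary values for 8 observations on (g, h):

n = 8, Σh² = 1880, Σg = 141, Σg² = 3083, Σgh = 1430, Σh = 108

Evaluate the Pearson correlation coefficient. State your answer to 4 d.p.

r = (nΣgh − ΣgΣh) / √[(nΣg² − (Σg)²)(nΣh² − (Σh)²)]
Numerator: 8×1430 − 141×108 = -3788
Denominator: √[(24664 − 19881)(15040 − 11664)] = √[4783 × 3376] = 4018.3838
r = -3788 / 4018.3838 ≈ -0.9427

-0.9427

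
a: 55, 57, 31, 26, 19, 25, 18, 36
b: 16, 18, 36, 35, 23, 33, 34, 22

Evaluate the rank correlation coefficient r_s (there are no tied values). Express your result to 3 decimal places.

-0.571

Rank a: 7, 8, 5, 4, 2, 3, 1, 6
Rank b: 1, 2, 8, 7, 4, 5, 6, 3
d = rank(a) − rank(b): 6, 6, -3, -3, -2, -2, -5, 3; Σd² = 132
ρ = 1 − 6Σd² / [n(n²−1)] = 1 − 6×132 / (8×63) = 1 − 792/504 ≈ -0.571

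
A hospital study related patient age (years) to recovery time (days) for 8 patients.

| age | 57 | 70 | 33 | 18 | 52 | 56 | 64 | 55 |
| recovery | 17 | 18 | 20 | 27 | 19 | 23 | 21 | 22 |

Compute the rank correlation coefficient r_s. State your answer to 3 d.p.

-0.500

Rank age: 6, 8, 2, 1, 3, 5, 7, 4
Rank recovery: 1, 2, 4, 8, 3, 7, 5, 6
d = rank(age) − rank(recovery): 5, 6, -2, -7, 0, -2, 2, -2; Σd² = 126
ρ = 1 − 6Σd² / [n(n²−1)] = 1 − 6×126 / (8×63) = 1 − 756/504 ≈ -0.500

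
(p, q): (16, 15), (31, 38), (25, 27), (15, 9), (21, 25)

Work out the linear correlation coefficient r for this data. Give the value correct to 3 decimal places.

0.977

n = 5, Σp = 108, Σq = 114, Σp² = 2508, Σq² = 3104, Σpq = 2753
nΣpq − ΣpΣq = 13765 − 12312 = 1453
nΣp² − (Σp)² = 12540 − 11664 = 876; nΣq² − (Σq)² = 15520 − 12996 = 2524
r = 1453 / √(876 × 2524) = 1453 / 1486.9512 ≈ 0.977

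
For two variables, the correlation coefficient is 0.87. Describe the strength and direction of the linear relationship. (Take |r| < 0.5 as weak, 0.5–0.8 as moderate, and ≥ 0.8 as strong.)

r = 0.87 > 0 so the relationship is positive.
|r| = 0.87, which falls in the strong range.

strong positive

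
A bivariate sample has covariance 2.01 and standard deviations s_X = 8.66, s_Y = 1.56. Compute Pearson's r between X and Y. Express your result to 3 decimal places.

r = Cov(X,Y) / (s_X · s_Y) = 2.01 / (8.66 × 1.56)
  = 2.01 / 13.5096 ≈ 0.149

0.149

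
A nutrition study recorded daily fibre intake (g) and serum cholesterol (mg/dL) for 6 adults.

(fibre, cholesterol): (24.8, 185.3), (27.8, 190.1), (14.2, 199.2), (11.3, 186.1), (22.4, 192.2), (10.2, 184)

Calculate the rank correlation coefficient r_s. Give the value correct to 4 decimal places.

Rank fibre: 5, 6, 3, 2, 4, 1
Rank cholesterol: 2, 4, 6, 3, 5, 1
d = rank(fibre) − rank(cholesterol): 3, 2, -3, -1, -1, 0; Σd² = 24
ρ = 1 − 6Σd² / [n(n²−1)] = 1 − 6×24 / (6×35) = 1 − 144/210 ≈ 0.3143

0.3143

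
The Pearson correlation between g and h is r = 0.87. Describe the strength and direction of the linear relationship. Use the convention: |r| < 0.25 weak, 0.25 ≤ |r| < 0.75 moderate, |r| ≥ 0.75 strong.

r = 0.87 > 0 so the relationship is positive.
|r| = 0.87, which falls in the strong range.

strong positive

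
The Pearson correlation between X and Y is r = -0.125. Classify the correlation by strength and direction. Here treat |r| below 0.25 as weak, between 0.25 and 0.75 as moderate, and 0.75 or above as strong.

r = -0.125 < 0 so the relationship is negative.
|r| = 0.125, which falls in the weak range.

weak negative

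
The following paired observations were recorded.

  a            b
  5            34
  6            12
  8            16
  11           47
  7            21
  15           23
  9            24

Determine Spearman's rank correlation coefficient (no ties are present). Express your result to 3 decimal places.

Rank a: 1, 2, 4, 6, 3, 7, 5
Rank b: 6, 1, 2, 7, 3, 4, 5
d = rank(a) − rank(b): -5, 1, 2, -1, 0, 3, 0; Σd² = 40
ρ = 1 − 6Σd² / [n(n²−1)] = 1 − 6×40 / (7×48) = 1 − 240/336 ≈ 0.286

0.286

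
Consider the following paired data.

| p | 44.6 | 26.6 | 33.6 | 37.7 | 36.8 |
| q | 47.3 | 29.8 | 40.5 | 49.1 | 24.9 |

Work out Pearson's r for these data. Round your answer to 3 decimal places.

0.572

n = 5, Σp = 179.3, Σq = 191.6, Σp² = 6601.21, Σq² = 7796.4, Σpq = 7030.45
nΣpq − ΣpΣq = 35152.25 − 34353.88 = 798.37
nΣp² − (Σp)² = 33006.05 − 32148.49 = 857.56; nΣq² − (Σq)² = 38982 − 36710.56 = 2271.44
r = 798.37 / √(857.56 × 2271.44) = 798.37 / 1395.6705 ≈ 0.572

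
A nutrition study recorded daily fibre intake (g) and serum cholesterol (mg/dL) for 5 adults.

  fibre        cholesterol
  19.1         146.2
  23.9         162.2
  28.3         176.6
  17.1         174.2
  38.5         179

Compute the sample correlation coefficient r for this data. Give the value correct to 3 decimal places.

n = 5, Σx = 126.9, Σy = 838.2, Σx² = 3511.57, Σy² = 141257.48, Σxy = 21537.1
nΣxy − ΣxΣy = 107685.5 − 106367.58 = 1317.92
nΣx² − (Σx)² = 17557.85 − 16103.61 = 1454.24; nΣy² − (Σy)² = 706287.4 − 702579.24 = 3708.16
r = 1317.92 / √(1454.24 × 3708.16) = 1317.92 / 2322.1875 ≈ 0.568

0.568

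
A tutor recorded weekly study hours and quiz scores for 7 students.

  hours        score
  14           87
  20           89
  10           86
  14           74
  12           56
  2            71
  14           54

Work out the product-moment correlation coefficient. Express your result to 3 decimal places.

0.235

n = 7, Σx = 86, Σy = 517, Σx² = 1236, Σy² = 39455, Σxy = 6464
nΣxy − ΣxΣy = 45248 − 44462 = 786
nΣx² − (Σx)² = 8652 − 7396 = 1256; nΣy² − (Σy)² = 276185 − 267289 = 8896
r = 786 / √(1256 × 8896) = 786 / 3342.6600 ≈ 0.235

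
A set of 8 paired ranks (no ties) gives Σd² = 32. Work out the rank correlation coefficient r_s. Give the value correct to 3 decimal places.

ρ = 1 − 6Σd² / [n(n²−1)] = 1 − 6×32 / (8×63)
  = 1 − 192/504 = 1 − 0.3810 ≈ 0.619

0.619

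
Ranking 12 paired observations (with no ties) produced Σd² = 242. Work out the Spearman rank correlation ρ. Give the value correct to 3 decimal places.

0.154

ρ = 1 − 6Σd² / [n(n²−1)] = 1 − 6×242 / (12×143)
  = 1 − 1452/1716 = 1 − 0.8462 ≈ 0.154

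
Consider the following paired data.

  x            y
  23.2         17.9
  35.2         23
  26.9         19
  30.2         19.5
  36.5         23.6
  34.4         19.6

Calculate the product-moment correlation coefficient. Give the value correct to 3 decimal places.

n = 6, Σx = 186.4, Σy = 122.6, Σx² = 5928.54, Σy² = 2531.78, Σxy = 3860.52
nΣxy − ΣxΣy = 23163.12 − 22852.64 = 310.48
nΣx² − (Σx)² = 35571.24 − 34744.96 = 826.28; nΣy² − (Σy)² = 15190.68 − 15030.76 = 159.92
r = 310.48 / √(826.28 × 159.92) = 310.48 / 363.5089 ≈ 0.854

0.854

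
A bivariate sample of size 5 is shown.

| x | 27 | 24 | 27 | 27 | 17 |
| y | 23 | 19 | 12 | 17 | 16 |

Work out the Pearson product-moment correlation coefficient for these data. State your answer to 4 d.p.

n = 5, Σx = 122, Σy = 87, Σx² = 3052, Σy² = 1579, Σxy = 2132
nΣxy − ΣxΣy = 10660 − 10614 = 46
nΣx² − (Σx)² = 15260 − 14884 = 376; nΣy² − (Σy)² = 7895 − 7569 = 326
r = 46 / √(376 × 326) = 46 / 350.1086 ≈ 0.1314

0.1314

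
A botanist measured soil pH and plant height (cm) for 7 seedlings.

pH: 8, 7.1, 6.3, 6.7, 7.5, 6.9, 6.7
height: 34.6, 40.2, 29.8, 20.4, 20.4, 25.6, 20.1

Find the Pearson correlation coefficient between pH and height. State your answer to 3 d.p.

0.289

n = 7, Σx = 49.2, Σy = 191.1, Σx² = 347.74, Σy² = 5592.93, Σxy = 1350.95
nΣxy − ΣxΣy = 9456.65 − 9402.12 = 54.53
nΣx² − (Σx)² = 2434.18 − 2420.64 = 13.54; nΣy² − (Σy)² = 39150.51 − 36519.21 = 2631.3
r = 54.53 / √(13.54 × 2631.3) = 54.53 / 188.7533 ≈ 0.289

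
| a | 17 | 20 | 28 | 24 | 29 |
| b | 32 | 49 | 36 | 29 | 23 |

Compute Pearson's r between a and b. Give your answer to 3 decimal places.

n = 5, Σa = 118, Σb = 169, Σa² = 2890, Σb² = 6091, Σab = 3895
nΣab − ΣaΣb = 19475 − 19942 = -467
nΣa² − (Σa)² = 14450 − 13924 = 526; nΣb² − (Σb)² = 30455 − 28561 = 1894
r = -467 / √(526 × 1894) = -467 / 998.1202 ≈ -0.468

-0.468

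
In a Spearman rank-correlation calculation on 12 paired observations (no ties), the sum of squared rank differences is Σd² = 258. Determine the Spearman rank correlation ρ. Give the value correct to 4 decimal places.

0.0979

ρ = 1 − 6Σd² / [n(n²−1)] = 1 − 6×258 / (12×143)
  = 1 − 1548/1716 = 1 − 0.90210 ≈ 0.0979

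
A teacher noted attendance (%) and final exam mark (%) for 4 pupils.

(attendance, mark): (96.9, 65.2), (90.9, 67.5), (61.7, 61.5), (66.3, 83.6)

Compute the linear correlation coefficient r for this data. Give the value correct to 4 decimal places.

n = 4, Σx = 315.8, Σy = 277.8, Σx² = 25855, Σy² = 19578.5, Σxy = 21790.86
nΣxy − ΣxΣy = 87163.44 − 87729.24 = -565.8
nΣx² − (Σx)² = 103420 − 99729.64 = 3690.36; nΣy² − (Σy)² = 78314 − 77172.84 = 1141.16
r = -565.8 / √(3690.36 × 1141.16) = -565.8 / 2052.1431 ≈ -0.2757

-0.2757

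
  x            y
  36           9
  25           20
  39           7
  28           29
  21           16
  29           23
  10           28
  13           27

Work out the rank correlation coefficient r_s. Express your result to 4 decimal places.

-0.6190

Rank x: 7, 4, 8, 5, 3, 6, 1, 2
Rank y: 2, 4, 1, 8, 3, 5, 7, 6
d = rank(x) − rank(y): 5, 0, 7, -3, 0, 1, -6, -4; Σd² = 136
ρ = 1 − 6Σd² / [n(n²−1)] = 1 − 6×136 / (8×63) = 1 − 816/504 ≈ -0.6190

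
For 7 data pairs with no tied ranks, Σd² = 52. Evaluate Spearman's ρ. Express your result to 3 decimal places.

0.071

ρ = 1 − 6Σd² / [n(n²−1)] = 1 − 6×52 / (7×48)
  = 1 − 312/336 = 1 − 0.9286 ≈ 0.071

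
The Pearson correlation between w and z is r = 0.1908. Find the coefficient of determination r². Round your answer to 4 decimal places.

0.0364

r² = (0.1908)² = 0.0364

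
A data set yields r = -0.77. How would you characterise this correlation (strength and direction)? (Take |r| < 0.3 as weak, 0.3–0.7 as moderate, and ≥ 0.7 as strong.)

strong negative

r = -0.77 < 0 so the relationship is negative.
|r| = 0.77, which falls in the strong range.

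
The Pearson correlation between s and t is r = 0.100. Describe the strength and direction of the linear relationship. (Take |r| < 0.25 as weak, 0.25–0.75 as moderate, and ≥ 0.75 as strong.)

weak positive

r = 0.100 > 0 so the relationship is positive.
|r| = 0.100, which falls in the weak range.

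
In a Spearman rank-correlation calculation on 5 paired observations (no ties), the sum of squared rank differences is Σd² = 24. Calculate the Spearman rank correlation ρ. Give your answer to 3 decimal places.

ρ = 1 − 6Σd² / [n(n²−1)] = 1 − 6×24 / (5×24)
  = 1 − 144/120 = 1 − 1.2000 ≈ -0.200

-0.200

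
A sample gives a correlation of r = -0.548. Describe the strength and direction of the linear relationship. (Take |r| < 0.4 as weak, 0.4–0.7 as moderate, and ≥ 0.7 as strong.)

moderate negative

r = -0.548 < 0 so the relationship is negative.
|r| = 0.548, which falls in the moderate range.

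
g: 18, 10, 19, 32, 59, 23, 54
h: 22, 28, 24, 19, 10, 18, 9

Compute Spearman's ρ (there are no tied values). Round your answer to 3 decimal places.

-0.893

Rank g: 2, 1, 3, 5, 7, 4, 6
Rank h: 5, 7, 6, 4, 2, 3, 1
d = rank(g) − rank(h): -3, -6, -3, 1, 5, 1, 5; Σd² = 106
ρ = 1 − 6Σd² / [n(n²−1)] = 1 − 6×106 / (7×48) = 1 − 636/336 ≈ -0.893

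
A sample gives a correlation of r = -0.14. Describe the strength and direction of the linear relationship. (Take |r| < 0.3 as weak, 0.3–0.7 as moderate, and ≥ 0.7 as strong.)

weak negative

r = -0.14 < 0 so the relationship is negative.
|r| = 0.14, which falls in the weak range.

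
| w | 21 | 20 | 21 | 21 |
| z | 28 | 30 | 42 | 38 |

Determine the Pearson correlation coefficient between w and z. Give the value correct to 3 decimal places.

0.454

n = 4, Σw = 83, Σz = 138, Σw² = 1723, Σz² = 4892, Σwz = 2868
nΣwz − ΣwΣz = 11472 − 11454 = 18
nΣw² − (Σw)² = 6892 − 6889 = 3; nΣz² − (Σz)² = 19568 − 19044 = 524
r = 18 / √(3 × 524) = 18 / 39.6485 ≈ 0.454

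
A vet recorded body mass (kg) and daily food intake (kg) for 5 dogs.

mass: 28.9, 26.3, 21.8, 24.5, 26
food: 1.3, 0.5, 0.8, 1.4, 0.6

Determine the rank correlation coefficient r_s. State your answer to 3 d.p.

-0.200

Rank mass: 5, 4, 1, 2, 3
Rank food: 4, 1, 3, 5, 2
d = rank(mass) − rank(food): 1, 3, -2, -3, 1; Σd² = 24
ρ = 1 − 6Σd² / [n(n²−1)] = 1 − 6×24 / (5×24) = 1 − 144/120 ≈ -0.200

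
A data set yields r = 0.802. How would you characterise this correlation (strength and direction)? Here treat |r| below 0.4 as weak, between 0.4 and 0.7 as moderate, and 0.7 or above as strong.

r = 0.802 > 0 so the relationship is positive.
|r| = 0.802, which falls in the strong range.

strong positive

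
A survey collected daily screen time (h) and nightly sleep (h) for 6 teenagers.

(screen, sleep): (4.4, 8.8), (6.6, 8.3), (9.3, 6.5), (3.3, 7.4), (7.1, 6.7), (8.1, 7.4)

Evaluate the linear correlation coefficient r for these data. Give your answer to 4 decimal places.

n = 6, Σx = 38.8, Σy = 45.1, Σx² = 276.32, Σy² = 342.99, Σxy = 285.88
nΣxy − ΣxΣy = 1715.28 − 1749.88 = -34.6
nΣx² − (Σx)² = 1657.92 − 1505.44 = 152.48; nΣy² − (Σy)² = 2057.94 − 2034.01 = 23.93
r = -34.6 / √(152.48 × 23.93) = -34.6 / 60.4057 ≈ -0.5728

-0.5728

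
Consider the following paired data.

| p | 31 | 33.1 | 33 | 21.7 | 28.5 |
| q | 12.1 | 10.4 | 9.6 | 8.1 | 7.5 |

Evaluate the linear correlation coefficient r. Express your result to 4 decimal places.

n = 5, Σp = 147.3, Σq = 47.7, Σp² = 4428.75, Σq² = 468.59, Σpq = 1425.66
nΣpq − ΣpΣq = 7128.3 − 7026.21 = 102.09
nΣp² − (Σp)² = 22143.75 − 21697.29 = 446.46; nΣq² − (Σq)² = 2342.95 − 2275.29 = 67.66
r = 102.09 / √(446.46 × 67.66) = 102.09 / 173.8030 ≈ 0.5874

0.5874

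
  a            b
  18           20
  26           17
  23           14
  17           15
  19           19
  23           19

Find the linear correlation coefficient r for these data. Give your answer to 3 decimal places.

-0.164

n = 6, Σa = 126, Σb = 104, Σa² = 2708, Σb² = 1832, Σab = 2177
nΣab − ΣaΣb = 13062 − 13104 = -42
nΣa² − (Σa)² = 16248 − 15876 = 372; nΣb² − (Σb)² = 10992 − 10816 = 176
r = -42 / √(372 × 176) = -42 / 255.8750 ≈ -0.164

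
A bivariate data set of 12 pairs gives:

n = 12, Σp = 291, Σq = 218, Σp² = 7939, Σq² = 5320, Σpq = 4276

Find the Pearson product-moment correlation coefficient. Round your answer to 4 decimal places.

r = (nΣpq − ΣpΣq) / √[(nΣp² − (Σp)²)(nΣq² − (Σq)²)]
Numerator: 12×4276 − 291×218 = -12126
Denominator: √[(95268 − 84681)(63840 − 47524)] = √[10587 × 16316] = 13142.9636
r = -12126 / 13142.9636 ≈ -0.9226

-0.9226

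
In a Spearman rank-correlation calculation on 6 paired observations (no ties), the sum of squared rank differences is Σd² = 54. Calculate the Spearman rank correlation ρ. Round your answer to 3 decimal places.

-0.543

ρ = 1 − 6Σd² / [n(n²−1)] = 1 − 6×54 / (6×35)
  = 1 − 324/210 = 1 − 1.5429 ≈ -0.543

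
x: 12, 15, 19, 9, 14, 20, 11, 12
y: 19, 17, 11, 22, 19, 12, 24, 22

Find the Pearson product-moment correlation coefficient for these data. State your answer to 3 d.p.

-0.944

n = 8, Σx = 112, Σy = 146, Σx² = 1672, Σy² = 2820, Σxy = 1924
nΣxy − ΣxΣy = 15392 − 16352 = -960
nΣx² − (Σx)² = 13376 − 12544 = 832; nΣy² − (Σy)² = 22560 − 21316 = 1244
r = -960 / √(832 × 1244) = -960 / 1017.3534 ≈ -0.944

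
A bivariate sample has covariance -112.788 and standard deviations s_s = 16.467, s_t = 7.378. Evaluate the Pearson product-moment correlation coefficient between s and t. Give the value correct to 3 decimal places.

-0.928

r = Cov(s,t) / (s_s · s_t) = -112.788 / (16.467 × 7.378)
  = -112.788 / 121.4935 ≈ -0.928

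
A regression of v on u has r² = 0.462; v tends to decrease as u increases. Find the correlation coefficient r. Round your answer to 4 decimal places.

-0.6797

|r| = √0.462 = 0.6797
The association is negative, so r = −0.6797.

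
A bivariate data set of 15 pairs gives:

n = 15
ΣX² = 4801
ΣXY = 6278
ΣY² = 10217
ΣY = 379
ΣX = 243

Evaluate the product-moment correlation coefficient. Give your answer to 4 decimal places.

r = (nΣXY − ΣXΣY) / √[(nΣX² − (ΣX)²)(nΣY² − (ΣY)²)]
Numerator: 15×6278 − 243×379 = 2073
Denominator: √[(72015 − 59049)(153255 − 143641)] = √[12966 × 9614] = 11164.9059
r = 2073 / 11164.9059 ≈ 0.1857

0.1857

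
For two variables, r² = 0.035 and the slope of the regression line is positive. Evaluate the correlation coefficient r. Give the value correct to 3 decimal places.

0.187

|r| = √0.035 = 0.187
The association is positive, so r = 0.187.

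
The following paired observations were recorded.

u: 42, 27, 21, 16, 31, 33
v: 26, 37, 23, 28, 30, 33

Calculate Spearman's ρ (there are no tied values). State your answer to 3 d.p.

0.143

Rank u: 6, 3, 2, 1, 4, 5
Rank v: 2, 6, 1, 3, 4, 5
d = rank(u) − rank(v): 4, -3, 1, -2, 0, 0; Σd² = 30
ρ = 1 − 6Σd² / [n(n²−1)] = 1 − 6×30 / (6×35) = 1 − 180/210 ≈ 0.143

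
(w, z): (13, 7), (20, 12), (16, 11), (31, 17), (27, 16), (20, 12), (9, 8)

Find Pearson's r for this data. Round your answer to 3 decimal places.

n = 7, Σw = 136, Σz = 83, Σw² = 2996, Σz² = 1067, Σwz = 1778
nΣwz − ΣwΣz = 12446 − 11288 = 1158
nΣw² − (Σw)² = 20972 − 18496 = 2476; nΣz² − (Σz)² = 7469 − 6889 = 580
r = 1158 / √(2476 × 580) = 1158 / 1198.3656 ≈ 0.966

0.966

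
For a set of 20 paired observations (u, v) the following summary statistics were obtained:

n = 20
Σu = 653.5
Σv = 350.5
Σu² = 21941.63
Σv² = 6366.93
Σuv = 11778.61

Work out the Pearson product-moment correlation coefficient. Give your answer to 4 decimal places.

0.8971

r = (nΣuv − ΣuΣv) / √[(nΣu² − (Σu)²)(nΣv² − (Σv)²)]
Numerator: 20×11778.61 − 653.5×350.5 = 6520.45
Denominator: √[(438832.6 − 427062.25)(127338.6 − 122850.25)] = √[11770.35 × 4488.35] = 7268.3871
r = 6520.45 / 7268.3871 ≈ 0.8971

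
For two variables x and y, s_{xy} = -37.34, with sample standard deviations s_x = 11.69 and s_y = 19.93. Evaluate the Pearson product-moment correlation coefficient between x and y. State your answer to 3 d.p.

-0.160

r = Cov(x,y) / (s_x · s_y) = -37.34 / (11.69 × 19.93)
  = -37.34 / 232.9817 ≈ -0.160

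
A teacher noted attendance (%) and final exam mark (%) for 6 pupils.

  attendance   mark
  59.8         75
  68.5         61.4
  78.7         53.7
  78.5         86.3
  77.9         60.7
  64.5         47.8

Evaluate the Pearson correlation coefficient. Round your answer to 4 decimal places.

0.0920

n = 6, Σx = 427.9, Σy = 384.9, Σx² = 30852.89, Σy² = 25695.67, Σxy = 27503.27
nΣxy − ΣxΣy = 165019.62 − 164698.71 = 320.91
nΣx² − (Σx)² = 185117.34 − 183098.41 = 2018.93; nΣy² − (Σy)² = 154174.02 − 148148.01 = 6026.01
r = 320.91 / √(2018.93 × 6026.01) = 320.91 / 3487.9926 ≈ 0.0920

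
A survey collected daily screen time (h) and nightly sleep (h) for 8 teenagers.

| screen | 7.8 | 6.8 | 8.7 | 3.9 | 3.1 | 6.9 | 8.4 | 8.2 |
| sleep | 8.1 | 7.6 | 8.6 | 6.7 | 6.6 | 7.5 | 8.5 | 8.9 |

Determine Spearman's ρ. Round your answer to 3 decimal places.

0.905

Rank screen: 5, 3, 8, 2, 1, 4, 7, 6
Rank sleep: 5, 4, 7, 2, 1, 3, 6, 8
d = rank(screen) − rank(sleep): 0, -1, 1, 0, 0, 1, 1, -2; Σd² = 8
ρ = 1 − 6Σd² / [n(n²−1)] = 1 − 6×8 / (8×63) = 1 − 48/504 ≈ 0.905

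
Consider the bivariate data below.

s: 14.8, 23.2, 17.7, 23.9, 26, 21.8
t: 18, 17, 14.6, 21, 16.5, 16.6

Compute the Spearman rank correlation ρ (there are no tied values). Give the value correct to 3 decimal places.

Rank s: 1, 4, 2, 5, 6, 3
Rank t: 5, 4, 1, 6, 2, 3
d = rank(s) − rank(t): -4, 0, 1, -1, 4, 0; Σd² = 34
ρ = 1 − 6Σd² / [n(n²−1)] = 1 − 6×34 / (6×35) = 1 − 204/210 ≈ 0.029

0.029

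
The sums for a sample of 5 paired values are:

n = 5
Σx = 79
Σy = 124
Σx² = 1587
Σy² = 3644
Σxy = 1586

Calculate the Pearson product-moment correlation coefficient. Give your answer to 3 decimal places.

r = (nΣxy − ΣxΣy) / √[(nΣx² − (Σx)²)(nΣy² − (Σy)²)]
Numerator: 5×1586 − 79×124 = -1866
Denominator: √[(7935 − 6241)(18220 − 15376)] = √[1694 × 2844] = 2194.9342
r = -1866 / 2194.9342 ≈ -0.850

-0.850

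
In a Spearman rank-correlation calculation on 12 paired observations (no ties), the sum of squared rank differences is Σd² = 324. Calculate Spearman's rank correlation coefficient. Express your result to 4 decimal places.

-0.1329

ρ = 1 − 6Σd² / [n(n²−1)] = 1 − 6×324 / (12×143)
  = 1 − 1944/1716 = 1 − 1.13287 ≈ -0.1329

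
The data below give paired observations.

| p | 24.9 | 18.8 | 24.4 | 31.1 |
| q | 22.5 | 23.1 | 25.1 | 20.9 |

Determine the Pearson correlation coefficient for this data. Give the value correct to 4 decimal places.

n = 4, Σp = 99.2, Σq = 91.6, Σp² = 2536.02, Σq² = 2106.68, Σpq = 2256.96
nΣpq − ΣpΣq = 9027.84 − 9086.72 = -58.88
nΣp² − (Σp)² = 10144.08 − 9840.64 = 303.44; nΣq² − (Σq)² = 8426.72 − 8390.56 = 36.16
r = -58.88 / √(303.44 × 36.16) = -58.88 / 104.7492 ≈ -0.5621

-0.5621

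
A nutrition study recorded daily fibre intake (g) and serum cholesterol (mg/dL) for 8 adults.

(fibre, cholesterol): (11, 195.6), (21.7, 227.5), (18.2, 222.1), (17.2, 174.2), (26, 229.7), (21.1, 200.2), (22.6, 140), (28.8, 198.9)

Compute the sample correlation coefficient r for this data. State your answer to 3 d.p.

n = 8, Σx = 166.6, Σy = 1588.2, Σx² = 3680.38, Σy² = 321693, Σxy = 33215.55
nΣxy − ΣxΣy = 265724.4 − 264594.12 = 1130.28
nΣx² − (Σx)² = 29443.04 − 27755.56 = 1687.48; nΣy² − (Σy)² = 2573544 − 2522379.24 = 51164.76
r = 1130.28 / √(1687.48 × 51164.76) = 1130.28 / 9291.9056 ≈ 0.122

0.122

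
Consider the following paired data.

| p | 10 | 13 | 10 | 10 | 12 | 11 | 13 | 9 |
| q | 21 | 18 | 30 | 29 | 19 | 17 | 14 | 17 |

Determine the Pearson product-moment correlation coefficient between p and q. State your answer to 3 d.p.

-0.502

n = 8, Σp = 88, Σq = 165, Σp² = 984, Σq² = 3641, Σpq = 1784
nΣpq − ΣpΣq = 14272 − 14520 = -248
nΣp² − (Σp)² = 7872 − 7744 = 128; nΣq² − (Σq)² = 29128 − 27225 = 1903
r = -248 / √(128 × 1903) = -248 / 493.5423 ≈ -0.502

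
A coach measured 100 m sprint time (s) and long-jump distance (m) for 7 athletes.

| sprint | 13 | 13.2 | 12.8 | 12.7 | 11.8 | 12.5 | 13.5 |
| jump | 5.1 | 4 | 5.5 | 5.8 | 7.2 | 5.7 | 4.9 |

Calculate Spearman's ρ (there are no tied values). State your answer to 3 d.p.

Rank sprint: 5, 6, 4, 3, 1, 2, 7
Rank jump: 3, 1, 4, 6, 7, 5, 2
d = rank(sprint) − rank(jump): 2, 5, 0, -3, -6, -3, 5; Σd² = 108
ρ = 1 − 6Σd² / [n(n²−1)] = 1 − 6×108 / (7×48) = 1 − 648/336 ≈ -0.929

-0.929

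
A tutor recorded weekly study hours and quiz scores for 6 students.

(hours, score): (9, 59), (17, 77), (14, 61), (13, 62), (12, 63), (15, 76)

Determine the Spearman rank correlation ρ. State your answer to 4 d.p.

0.7714

Rank hours: 1, 6, 4, 3, 2, 5
Rank score: 1, 6, 2, 3, 4, 5
d = rank(hours) − rank(score): 0, 0, 2, 0, -2, 0; Σd² = 8
ρ = 1 − 6Σd² / [n(n²−1)] = 1 − 6×8 / (6×35) = 1 − 48/210 ≈ 0.7714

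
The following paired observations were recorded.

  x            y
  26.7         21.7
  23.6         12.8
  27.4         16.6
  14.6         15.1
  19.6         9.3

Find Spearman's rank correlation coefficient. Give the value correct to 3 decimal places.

Rank x: 4, 3, 5, 1, 2
Rank y: 5, 2, 4, 3, 1
d = rank(x) − rank(y): -1, 1, 1, -2, 1; Σd² = 8
ρ = 1 − 6Σd² / [n(n²−1)] = 1 − 6×8 / (5×24) = 1 − 48/120 ≈ 0.600

0.600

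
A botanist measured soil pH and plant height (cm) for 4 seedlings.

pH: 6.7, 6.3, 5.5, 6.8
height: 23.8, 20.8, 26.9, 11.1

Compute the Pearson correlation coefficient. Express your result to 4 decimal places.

-0.7026

n = 4, Σx = 25.3, Σy = 82.6, Σx² = 161.07, Σy² = 1845.9, Σxy = 513.93
nΣxy − ΣxΣy = 2055.72 − 2089.78 = -34.06
nΣx² − (Σx)² = 644.28 − 640.09 = 4.19; nΣy² − (Σy)² = 7383.6 − 6822.76 = 560.84
r = -34.06 / √(4.19 × 560.84) = -34.06 / 48.4760 ≈ -0.7026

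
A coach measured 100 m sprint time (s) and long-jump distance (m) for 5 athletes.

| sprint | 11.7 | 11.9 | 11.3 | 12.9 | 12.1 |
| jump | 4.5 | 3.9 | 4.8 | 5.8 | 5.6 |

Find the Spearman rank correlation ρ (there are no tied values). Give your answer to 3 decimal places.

Rank sprint: 2, 3, 1, 5, 4
Rank jump: 2, 1, 3, 5, 4
d = rank(sprint) − rank(jump): 0, 2, -2, 0, 0; Σd² = 8
ρ = 1 − 6Σd² / [n(n²−1)] = 1 − 6×8 / (5×24) = 1 − 48/120 ≈ 0.600

0.600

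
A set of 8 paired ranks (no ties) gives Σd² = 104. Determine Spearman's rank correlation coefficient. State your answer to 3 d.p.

-0.238

ρ = 1 − 6Σd² / [n(n²−1)] = 1 − 6×104 / (8×63)
  = 1 − 624/504 = 1 − 1.2381 ≈ -0.238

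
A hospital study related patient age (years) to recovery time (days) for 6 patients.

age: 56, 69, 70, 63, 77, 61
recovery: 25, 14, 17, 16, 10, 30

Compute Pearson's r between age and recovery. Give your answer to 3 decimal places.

-0.821

n = 6, Σx = 396, Σy = 112, Σx² = 26416, Σy² = 2366, Σxy = 7164
nΣxy − ΣxΣy = 42984 − 44352 = -1368
nΣx² − (Σx)² = 158496 − 156816 = 1680; nΣy² − (Σy)² = 14196 − 12544 = 1652
r = -1368 / √(1680 × 1652) = -1368 / 1665.9412 ≈ -0.821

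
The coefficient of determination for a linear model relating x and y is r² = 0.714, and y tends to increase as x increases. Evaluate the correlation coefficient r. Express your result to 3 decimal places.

0.845

|r| = √0.714 = 0.845
The association is positive, so r = 0.845.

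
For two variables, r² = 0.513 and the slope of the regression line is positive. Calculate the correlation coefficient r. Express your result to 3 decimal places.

0.716

|r| = √0.513 = 0.716
The association is positive, so r = 0.716.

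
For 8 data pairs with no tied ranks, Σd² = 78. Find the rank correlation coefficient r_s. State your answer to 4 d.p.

ρ = 1 − 6Σd² / [n(n²−1)] = 1 − 6×78 / (8×63)
  = 1 − 468/504 = 1 − 0.92857 ≈ 0.0714

0.0714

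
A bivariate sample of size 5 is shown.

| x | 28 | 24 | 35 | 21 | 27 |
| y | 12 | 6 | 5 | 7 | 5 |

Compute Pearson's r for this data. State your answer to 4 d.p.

-0.1308

n = 5, Σx = 135, Σy = 35, Σx² = 3755, Σy² = 279, Σxy = 937
nΣxy − ΣxΣy = 4685 − 4725 = -40
nΣx² − (Σx)² = 18775 − 18225 = 550; nΣy² − (Σy)² = 1395 − 1225 = 170
r = -40 / √(550 × 170) = -40 / 305.7777 ≈ -0.1308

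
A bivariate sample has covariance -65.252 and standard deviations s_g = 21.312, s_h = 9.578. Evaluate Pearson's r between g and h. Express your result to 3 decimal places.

-0.320

r = Cov(g,h) / (s_g · s_h) = -65.252 / (21.312 × 9.578)
  = -65.252 / 204.1263 ≈ -0.320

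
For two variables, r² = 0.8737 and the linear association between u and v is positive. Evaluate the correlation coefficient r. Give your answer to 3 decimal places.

0.935

|r| = √0.8737 = 0.935
The association is positive, so r = 0.935.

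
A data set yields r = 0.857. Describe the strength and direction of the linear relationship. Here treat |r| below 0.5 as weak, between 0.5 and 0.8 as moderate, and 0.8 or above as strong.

r = 0.857 > 0 so the relationship is positive.
|r| = 0.857, which falls in the strong range.

strong positive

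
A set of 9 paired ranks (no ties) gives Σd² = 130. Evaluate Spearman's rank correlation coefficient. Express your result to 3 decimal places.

ρ = 1 − 6Σd² / [n(n²−1)] = 1 − 6×130 / (9×80)
  = 1 − 780/720 = 1 − 1.0833 ≈ -0.083

-0.083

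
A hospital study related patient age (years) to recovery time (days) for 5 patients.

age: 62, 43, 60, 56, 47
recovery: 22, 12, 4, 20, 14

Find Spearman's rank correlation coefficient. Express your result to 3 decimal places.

0.400

Rank age: 5, 1, 4, 3, 2
Rank recovery: 5, 2, 1, 4, 3
d = rank(age) − rank(recovery): 0, -1, 3, -1, -1; Σd² = 12
ρ = 1 − 6Σd² / [n(n²−1)] = 1 − 6×12 / (5×24) = 1 − 72/120 ≈ 0.400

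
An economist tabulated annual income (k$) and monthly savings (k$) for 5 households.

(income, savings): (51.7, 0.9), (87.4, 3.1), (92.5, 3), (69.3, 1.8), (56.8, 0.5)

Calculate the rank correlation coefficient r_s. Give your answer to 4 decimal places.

Rank income: 1, 4, 5, 3, 2
Rank savings: 2, 5, 4, 3, 1
d = rank(income) − rank(savings): -1, -1, 1, 0, 1; Σd² = 4
ρ = 1 − 6Σd² / [n(n²−1)] = 1 − 6×4 / (5×24) = 1 − 24/120 ≈ 0.8000

0.8000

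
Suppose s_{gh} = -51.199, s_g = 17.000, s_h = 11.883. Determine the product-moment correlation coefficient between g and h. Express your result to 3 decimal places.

r = Cov(g,h) / (s_g · s_h) = -51.199 / (17.000 × 11.883)
  = -51.199 / 202.0110 ≈ -0.253

-0.253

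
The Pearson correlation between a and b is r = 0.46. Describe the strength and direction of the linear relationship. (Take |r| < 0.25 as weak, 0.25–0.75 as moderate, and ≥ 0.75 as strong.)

r = 0.46 > 0 so the relationship is positive.
|r| = 0.46, which falls in the moderate range.

moderate positive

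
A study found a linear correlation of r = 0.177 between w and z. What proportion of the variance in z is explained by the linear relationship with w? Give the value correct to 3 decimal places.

r² = (0.177)² = 0.031

0.031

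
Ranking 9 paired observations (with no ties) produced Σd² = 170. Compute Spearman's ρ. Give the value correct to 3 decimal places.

-0.417

ρ = 1 − 6Σd² / [n(n²−1)] = 1 − 6×170 / (9×80)
  = 1 − 1020/720 = 1 − 1.4167 ≈ -0.417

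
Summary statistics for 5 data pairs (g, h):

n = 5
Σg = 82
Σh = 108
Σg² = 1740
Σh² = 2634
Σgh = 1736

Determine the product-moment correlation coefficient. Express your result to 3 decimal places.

r = (nΣgh − ΣgΣh) / √[(nΣg² − (Σg)²)(nΣh² − (Σh)²)]
Numerator: 5×1736 − 82×108 = -176
Denominator: √[(8700 − 6724)(13170 − 11664)] = √[1976 × 1506] = 1725.0670
r = -176 / 1725.0670 ≈ -0.102

-0.102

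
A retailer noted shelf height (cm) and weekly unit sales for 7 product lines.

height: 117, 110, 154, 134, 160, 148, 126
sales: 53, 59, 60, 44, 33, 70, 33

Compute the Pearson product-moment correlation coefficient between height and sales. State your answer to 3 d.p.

-0.059

n = 7, Σx = 949, Σy = 352, Σx² = 130841, Σy² = 18904, Σxy = 47625
nΣxy − ΣxΣy = 333375 − 334048 = -673
nΣx² − (Σx)² = 915887 − 900601 = 15286; nΣy² − (Σy)² = 132328 − 123904 = 8424
r = -673 / √(15286 × 8424) = -673 / 11347.6546 ≈ -0.059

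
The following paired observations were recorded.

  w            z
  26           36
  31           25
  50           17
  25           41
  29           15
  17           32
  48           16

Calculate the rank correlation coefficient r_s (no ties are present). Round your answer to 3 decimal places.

-0.643

Rank w: 3, 5, 7, 2, 4, 1, 6
Rank z: 6, 4, 3, 7, 1, 5, 2
d = rank(w) − rank(z): -3, 1, 4, -5, 3, -4, 4; Σd² = 92
ρ = 1 − 6Σd² / [n(n²−1)] = 1 − 6×92 / (7×48) = 1 − 552/336 ≈ -0.643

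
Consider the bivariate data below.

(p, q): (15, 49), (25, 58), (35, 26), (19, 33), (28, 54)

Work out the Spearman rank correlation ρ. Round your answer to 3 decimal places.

Rank p: 1, 3, 5, 2, 4
Rank q: 3, 5, 1, 2, 4
d = rank(p) − rank(q): -2, -2, 4, 0, 0; Σd² = 24
ρ = 1 − 6Σd² / [n(n²−1)] = 1 − 6×24 / (5×24) = 1 − 144/120 ≈ -0.200

-0.200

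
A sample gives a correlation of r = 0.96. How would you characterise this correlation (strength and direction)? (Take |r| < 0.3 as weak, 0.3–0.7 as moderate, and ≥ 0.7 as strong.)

strong positive

r = 0.96 > 0 so the relationship is positive.
|r| = 0.96, which falls in the strong range.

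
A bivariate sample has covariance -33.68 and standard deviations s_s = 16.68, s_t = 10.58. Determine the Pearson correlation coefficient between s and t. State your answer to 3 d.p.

r = Cov(s,t) / (s_s · s_t) = -33.68 / (16.68 × 10.58)
  = -33.68 / 176.4744 ≈ -0.191

-0.191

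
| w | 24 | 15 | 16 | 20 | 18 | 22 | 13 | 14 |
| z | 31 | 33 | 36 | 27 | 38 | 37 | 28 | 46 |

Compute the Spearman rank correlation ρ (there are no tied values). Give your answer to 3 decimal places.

-0.119

Rank w: 8, 3, 4, 6, 5, 7, 1, 2
Rank z: 3, 4, 5, 1, 7, 6, 2, 8
d = rank(w) − rank(z): 5, -1, -1, 5, -2, 1, -1, -6; Σd² = 94
ρ = 1 − 6Σd² / [n(n²−1)] = 1 − 6×94 / (8×63) = 1 − 564/504 ≈ -0.119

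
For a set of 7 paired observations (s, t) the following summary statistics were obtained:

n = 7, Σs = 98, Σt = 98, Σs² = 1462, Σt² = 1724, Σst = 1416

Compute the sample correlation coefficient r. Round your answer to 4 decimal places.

r = (nΣst − ΣsΣt) / √[(nΣs² − (Σs)²)(nΣt² − (Σt)²)]
Numerator: 7×1416 − 98×98 = 308
Denominator: √[(10234 − 9604)(12068 − 9604)] = √[630 × 2464] = 1245.9213
r = 308 / 1245.9213 ≈ 0.2472

0.2472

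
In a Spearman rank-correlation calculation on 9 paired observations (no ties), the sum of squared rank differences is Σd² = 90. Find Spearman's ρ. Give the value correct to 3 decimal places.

ρ = 1 − 6Σd² / [n(n²−1)] = 1 − 6×90 / (9×80)
  = 1 − 540/720 = 1 − 0.7500 ≈ 0.250

0.250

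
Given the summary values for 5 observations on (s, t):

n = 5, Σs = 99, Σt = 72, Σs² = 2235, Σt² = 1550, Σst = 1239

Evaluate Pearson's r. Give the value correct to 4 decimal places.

-0.4969

r = (nΣst − ΣsΣt) / √[(nΣs² − (Σs)²)(nΣt² − (Σt)²)]
Numerator: 5×1239 − 99×72 = -933
Denominator: √[(11175 − 9801)(7750 − 5184)] = √[1374 × 2566] = 1877.6805
r = -933 / 1877.6805 ≈ -0.4969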